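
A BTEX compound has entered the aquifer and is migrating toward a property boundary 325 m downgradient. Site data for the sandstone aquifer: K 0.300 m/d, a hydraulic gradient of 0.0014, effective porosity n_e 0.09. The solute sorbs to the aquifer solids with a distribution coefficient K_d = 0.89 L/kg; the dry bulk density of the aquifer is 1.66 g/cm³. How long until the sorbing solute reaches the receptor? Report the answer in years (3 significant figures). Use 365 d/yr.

3320 years

Darcy flux q = K·i = 0.300 × 0.0014 = 4.200e-4 m/d
v_s = q/n_e = 4.200e-4/0.09 = 0.004667 m/d
Retardation R = 1 + ρ_b·K_d/n = 1 + 1.66×0.89/0.09 = 17.42
Contaminant velocity v_c = v/R = 0.004667/17.42 = 2.680e-4 m/d
t = L/v_c = 325/2.680e-4 = 1.213e6 d
   = 1.213e6/365 = 3320 yr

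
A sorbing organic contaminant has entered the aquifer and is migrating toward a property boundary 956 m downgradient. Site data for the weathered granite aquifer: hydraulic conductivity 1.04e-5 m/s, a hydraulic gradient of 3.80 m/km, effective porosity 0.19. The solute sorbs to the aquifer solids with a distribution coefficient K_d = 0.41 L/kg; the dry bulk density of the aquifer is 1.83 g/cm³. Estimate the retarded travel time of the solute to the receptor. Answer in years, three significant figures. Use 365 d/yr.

K = 1.04e-5 m/s × 86400 s/d = 0.8986 m/d
Specific discharge q = 0.8986 × 0.0038 = 0.003415 m/d
v_s = q/n_e = 0.003415/0.19 = 0.01797 m/d
Retardation R = 1 + ρ_b·K_d/n = 1 + 1.83×0.41/0.19 = 4.949
Contaminant velocity v_c = v/R = 0.01797/4.949 = 0.003631 m/d
t = L/v_c = 956/0.003631 = 263300 d
   = 263300/365 = 721 yr

721 years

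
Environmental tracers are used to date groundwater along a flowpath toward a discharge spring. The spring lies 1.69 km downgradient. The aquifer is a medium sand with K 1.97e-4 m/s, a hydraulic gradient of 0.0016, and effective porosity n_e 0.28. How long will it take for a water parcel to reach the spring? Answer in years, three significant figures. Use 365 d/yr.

47.6 years

K = 1.97e-4 m/s × 86400 s/d = 17.02 m/d
Specific discharge q = 17.02 × 0.0016 = 0.02723 m/d
Seepage velocity v = q / n = 0.02723 / 0.28 = 0.09726 m/d
L = 1.69 km = 1690 m
t = L / v = 1690 / 0.09726 = 17380 d
   = 17380 / 365 = 47.6 yr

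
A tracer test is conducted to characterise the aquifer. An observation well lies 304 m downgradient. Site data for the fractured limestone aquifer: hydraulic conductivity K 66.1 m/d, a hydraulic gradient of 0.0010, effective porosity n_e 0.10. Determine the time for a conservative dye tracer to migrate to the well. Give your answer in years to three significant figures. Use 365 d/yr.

1.26 years

q = Ki = 66.1 × 0.0010 = 0.06610 m/d
Seepage velocity v = q / n = 0.06610 / 0.10 = 0.6610 m/d
t = L / v = 304 / 0.6610 = 459.9 d
   = 459.9 / 365 = 1.26 yr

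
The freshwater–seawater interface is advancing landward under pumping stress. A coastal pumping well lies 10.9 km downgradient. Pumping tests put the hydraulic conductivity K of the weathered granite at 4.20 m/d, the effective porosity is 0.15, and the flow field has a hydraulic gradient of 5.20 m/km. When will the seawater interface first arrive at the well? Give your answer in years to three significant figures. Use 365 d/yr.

Darcy flux q = K·i = 4.20 × 0.0052 = 0.02184 m/d
v = Ki/n = 4.20·0.0052/0.15 = 0.1456 m/d
L = 10.9 km = 10900 m
t = L / v = 10900 / 0.1456 = 74860 d
   = 74860 / 365 = 205 yr

205 years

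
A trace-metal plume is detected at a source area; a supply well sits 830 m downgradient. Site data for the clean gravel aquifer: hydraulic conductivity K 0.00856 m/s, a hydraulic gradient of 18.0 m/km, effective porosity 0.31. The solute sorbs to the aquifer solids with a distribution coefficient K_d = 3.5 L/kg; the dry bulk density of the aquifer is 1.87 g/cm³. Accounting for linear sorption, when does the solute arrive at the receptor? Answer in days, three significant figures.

427 days

K = 0.00856 m/s × 86400 s/d = 739.6 m/d
Darcy flux q = K·i = 739.6 × 0.018 = 13.31 m/d
v = Ki/n = 739.6·0.018/0.31 = 42.94 m/d
Retardation R = 1 + ρ_b·K_d/n = 1 + 1.87×3.5/0.31 = 22.11
Contaminant velocity v_c = v/R = 42.94/22.11 = 1.942 m/d
t = L/v_c = 830/1.942 = 427.4 d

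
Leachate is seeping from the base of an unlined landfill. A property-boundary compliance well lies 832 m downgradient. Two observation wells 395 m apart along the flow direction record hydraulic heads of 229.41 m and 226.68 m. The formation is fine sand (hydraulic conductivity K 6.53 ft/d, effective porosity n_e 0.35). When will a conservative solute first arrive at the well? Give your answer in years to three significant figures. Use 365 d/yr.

Hydraulic gradient i = (229.41 − 226.68) / 395 = 2.73 / 395 = 0.006911
K = 6.53 ft/d × 0.3048 = 1.990 m/d
q = Ki = 1.990 × 0.006911 = 0.01376 m/d
Seepage velocity v = q / n = 0.01376 / 0.35 = 0.03930 m/d
t = L / v = 832 / 0.03930 = 21170 d
   = 21170 / 365 = 58.0 yr

58.0 years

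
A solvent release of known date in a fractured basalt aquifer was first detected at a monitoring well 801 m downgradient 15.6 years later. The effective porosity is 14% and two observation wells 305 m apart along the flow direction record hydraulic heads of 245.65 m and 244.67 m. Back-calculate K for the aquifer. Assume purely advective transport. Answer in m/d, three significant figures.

6.13 m/d

Hydraulic gradient i = (245.65 − 244.67) / 305 = 0.98 / 305 = 0.003213
t = 15.6 years = 5694 d
v = L / t = 801 / 5694 = 0.1407 m/d
K = v · n / i = 0.1407 × 0.14 / 0.003213 = 6.13 m/d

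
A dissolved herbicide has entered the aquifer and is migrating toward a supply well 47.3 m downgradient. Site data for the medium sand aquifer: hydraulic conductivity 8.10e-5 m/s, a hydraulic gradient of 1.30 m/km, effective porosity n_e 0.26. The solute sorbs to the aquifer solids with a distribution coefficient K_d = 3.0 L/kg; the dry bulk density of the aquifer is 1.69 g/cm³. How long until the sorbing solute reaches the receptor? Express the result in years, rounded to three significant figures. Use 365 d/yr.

75.9 years

K = 8.10e-5 m/s × 86400 s/d = 6.998 m/d
Specific discharge q = 6.998 × 0.0013 = 0.009098 m/d
v_s = q/n_e = 0.009098/0.26 = 0.03499 m/d
Retardation R = 1 + ρ_b·K_d/n = 1 + 1.69×3.0/0.26 = 20.50
Contaminant velocity v_c = v/R = 0.03499/20.50 = 0.001707 m/d
t = L/v_c = 47.3/0.001707 = 27710 d
   = 27710/365 = 75.9 yr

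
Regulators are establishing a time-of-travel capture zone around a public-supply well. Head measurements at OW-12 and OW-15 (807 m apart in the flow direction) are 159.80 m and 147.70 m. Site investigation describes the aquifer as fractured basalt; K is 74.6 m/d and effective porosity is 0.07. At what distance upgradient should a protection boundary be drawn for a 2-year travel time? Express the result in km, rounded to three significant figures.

11.7 km

Hydraulic gradient i = (159.80 − 147.70) / 807 = 12.10 / 807 = 0.01499
Specific discharge q = 74.6 × 0.01499 = 1.119 m/d
v = Ki/n = 74.6·0.01499/0.07 = 15.98 m/d
T = 2 yr × 365 = 730 d
L = v × T = 15.98 × 730 = 11660 m
   = 11.7 km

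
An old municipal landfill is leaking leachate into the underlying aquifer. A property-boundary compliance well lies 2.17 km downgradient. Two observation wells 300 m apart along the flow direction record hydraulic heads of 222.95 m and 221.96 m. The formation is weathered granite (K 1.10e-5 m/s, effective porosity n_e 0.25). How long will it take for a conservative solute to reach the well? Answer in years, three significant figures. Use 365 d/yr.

474 years

Hydraulic gradient i = (222.95 − 221.96) / 300 = 0.99 / 300 = 0.003300
K = 1.10e-5 m/s × 86400 s/d = 0.9504 m/d
Specific discharge q = 0.9504 × 0.003300 = 0.003136 m/d
v = Ki/n = 0.9504·0.003300/0.25 = 0.01255 m/d
L = 2.17 km = 2170 m
t = L / v = 2170 / 0.01255 = 173000 d
   = 173000 / 365 = 474 yr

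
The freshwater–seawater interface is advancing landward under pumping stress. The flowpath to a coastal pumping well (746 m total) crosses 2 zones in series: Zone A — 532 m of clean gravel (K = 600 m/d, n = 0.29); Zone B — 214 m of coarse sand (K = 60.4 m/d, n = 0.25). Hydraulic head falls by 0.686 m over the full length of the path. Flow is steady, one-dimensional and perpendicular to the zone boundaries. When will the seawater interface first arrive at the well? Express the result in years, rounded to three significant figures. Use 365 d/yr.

3.68 years

Steady 1-D flow in series ⇒ the Darcy flux q is identical in every zone and the zone head losses add (resistances L/K in series).
Σ(L/K) = 532/600 + 214/60.4 = 0.8867 + 3.543 = 4.430 d
q = ΔH / Σ(L/K) = 0.686 / 4.430 = 0.1549 m/d (same in every zone)
Zone A: v = q/n = 0.1549/0.29 = 0.5340 m/d → t_A = 532/0.5340 = 996.2 d
Zone B: v = q/n = 0.1549/0.25 = 0.6195 m/d → t_B = 214/0.6195 = 345.5 d
Total t = 996.2 + 345.5 = 1342 d
   = 1342 / 365 = 3.68 yr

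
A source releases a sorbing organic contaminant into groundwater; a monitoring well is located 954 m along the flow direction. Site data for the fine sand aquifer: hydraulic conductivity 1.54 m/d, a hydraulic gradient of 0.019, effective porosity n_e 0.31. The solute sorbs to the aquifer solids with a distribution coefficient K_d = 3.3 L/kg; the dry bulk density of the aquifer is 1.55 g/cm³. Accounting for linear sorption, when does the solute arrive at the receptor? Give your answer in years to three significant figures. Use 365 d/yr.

485 years

Darcy flux q = K·i = 1.54 × 0.019 = 0.02926 m/d
Seepage velocity v = q / n = 0.02926 / 0.31 = 0.09439 m/d
Retardation R = 1 + ρ_b·K_d/n = 1 + 1.55×3.3/0.31 = 17.50
Contaminant velocity v_c = v/R = 0.09439/17.50 = 0.005394 m/d
t = L/v_c = 954/0.005394 = 176900 d
   = 176900/365 = 485 yr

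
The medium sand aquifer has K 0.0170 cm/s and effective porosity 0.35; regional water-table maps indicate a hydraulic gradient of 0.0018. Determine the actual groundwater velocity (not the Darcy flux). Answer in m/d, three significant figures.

K = 0.0170 cm/s × 864 = 14.69 m/d
q = Ki = 14.69 × 0.0018 = 0.02644 m/d
v_s = q/n_e = 0.02644/0.35 = 0.07554 m/d

0.0755 m/d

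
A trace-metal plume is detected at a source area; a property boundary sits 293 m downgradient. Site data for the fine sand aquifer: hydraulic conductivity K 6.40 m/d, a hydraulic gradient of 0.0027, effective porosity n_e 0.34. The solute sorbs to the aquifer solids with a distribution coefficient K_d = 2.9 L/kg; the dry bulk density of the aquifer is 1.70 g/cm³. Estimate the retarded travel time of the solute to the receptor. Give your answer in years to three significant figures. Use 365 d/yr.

245 years

Darcy flux q = K·i = 6.40 × 0.0027 = 0.01728 m/d
Average linear velocity = 0.01728 / 0.34 = 0.05082 m/d
Retardation R = 1 + ρ_b·K_d/n = 1 + 1.70×2.9/0.34 = 15.50
Contaminant velocity v_c = v/R = 0.05082/15.50 = 0.003279 m/d
t = L/v_c = 293/0.003279 = 89360 d
   = 89360/365 = 245 yr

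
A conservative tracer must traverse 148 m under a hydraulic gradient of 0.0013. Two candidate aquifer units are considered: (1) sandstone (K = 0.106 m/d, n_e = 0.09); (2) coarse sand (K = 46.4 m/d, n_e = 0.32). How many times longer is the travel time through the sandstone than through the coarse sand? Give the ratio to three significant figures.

Unit 1 (sandstone): v = 0.106×0.0013/0.09 = 0.001531 m/d, t = 148/0.001531 = 96660 d
Unit 2 (coarse sand): v = 46.4×0.0013/0.32 = 0.1885 m/d, t = 148/0.1885 = 785.1 d
t(sandstone) / t(coarse sand) = 96660/785.1 = 123

123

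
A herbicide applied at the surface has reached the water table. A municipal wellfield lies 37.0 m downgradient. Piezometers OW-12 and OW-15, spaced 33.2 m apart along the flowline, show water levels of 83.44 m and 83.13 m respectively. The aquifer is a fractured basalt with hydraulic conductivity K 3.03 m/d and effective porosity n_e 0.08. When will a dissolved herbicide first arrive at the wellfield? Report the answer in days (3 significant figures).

105 days

Hydraulic gradient i = (83.44 − 83.13) / 33.2 = 0.31 / 33.2 = 0.009337
q = Ki = 3.03 × 0.009337 = 0.02829 m/d
Average linear velocity = 0.02829 / 0.08 = 0.3537 m/d
t = L / v = 37.0 / 0.3537 = 104.6 d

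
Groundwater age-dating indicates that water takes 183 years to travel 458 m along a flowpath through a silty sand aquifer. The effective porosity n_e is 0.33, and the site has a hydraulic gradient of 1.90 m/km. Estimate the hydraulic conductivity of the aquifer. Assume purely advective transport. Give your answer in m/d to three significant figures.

1.19 m/d

t = 183 years = 66800 d
v = L / t = 458 / 66800 = 0.006857 m/d
K = v · n / i = 0.006857 × 0.33 / 0.0019 = 1.19 m/d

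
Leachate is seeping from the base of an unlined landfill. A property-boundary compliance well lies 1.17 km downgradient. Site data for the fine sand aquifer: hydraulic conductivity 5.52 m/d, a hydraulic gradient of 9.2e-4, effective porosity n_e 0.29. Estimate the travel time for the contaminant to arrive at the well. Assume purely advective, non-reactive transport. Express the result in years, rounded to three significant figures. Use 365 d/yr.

183 years

q = Ki = 5.52 × 9.2e-4 = 0.005078 m/d
v_s = q/n_e = 0.005078/0.29 = 0.01751 m/d
L = 1.17 km = 1170 m
t = L / v = 1170 / 0.01751 = 66810 d
   = 66810 / 365 = 183 yr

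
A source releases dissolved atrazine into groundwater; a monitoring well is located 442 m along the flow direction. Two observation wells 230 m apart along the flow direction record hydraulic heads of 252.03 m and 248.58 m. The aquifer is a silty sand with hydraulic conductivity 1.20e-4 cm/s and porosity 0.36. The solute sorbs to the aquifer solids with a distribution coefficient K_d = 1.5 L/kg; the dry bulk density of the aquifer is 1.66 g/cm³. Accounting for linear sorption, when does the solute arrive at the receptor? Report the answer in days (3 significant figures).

810000 days

Hydraulic gradient i = (252.03 − 248.58) / 230 = 3.45 / 230 = 0.01500
K = 1.20e-4 cm/s × 864 = 0.1037 m/d
Specific discharge q = 0.1037 × 0.01500 = 0.001555 m/d
Seepage velocity v = q / n = 0.001555 / 0.36 = 0.004320 m/d
Retardation R = 1 + ρ_b·K_d/n = 1 + 1.66×1.5/0.36 = 7.917
Contaminant velocity v_c = v/R = 0.004320/7.917 = 5.457e-4 m/d
t = L/v_c = 442/5.457e-4 = 810000 d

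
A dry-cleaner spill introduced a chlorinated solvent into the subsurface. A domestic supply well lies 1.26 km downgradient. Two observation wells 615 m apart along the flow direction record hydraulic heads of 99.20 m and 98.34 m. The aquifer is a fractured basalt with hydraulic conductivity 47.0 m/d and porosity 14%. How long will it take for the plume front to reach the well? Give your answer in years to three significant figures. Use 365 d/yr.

7.35 years

Hydraulic gradient i = (99.20 − 98.34) / 615 = 0.86 / 615 = 0.001398
Specific discharge q = 47.0 × 0.001398 = 0.06572 m/d
Average linear velocity = 0.06572 / 0.14 = 0.4695 m/d
L = 1.26 km = 1260 m
t = L / v = 1260 / 0.4695 = 2684 d
   = 2684 / 365 = 7.35 yr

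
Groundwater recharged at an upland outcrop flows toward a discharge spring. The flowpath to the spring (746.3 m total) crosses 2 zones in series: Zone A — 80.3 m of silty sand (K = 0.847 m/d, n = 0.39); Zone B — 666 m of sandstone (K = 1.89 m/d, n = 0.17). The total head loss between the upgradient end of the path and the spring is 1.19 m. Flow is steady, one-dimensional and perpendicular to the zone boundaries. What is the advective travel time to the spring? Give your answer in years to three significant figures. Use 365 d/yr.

149 years

Steady 1-D flow in series ⇒ the Darcy flux q is identical in every zone and the zone head losses add (resistances L/K in series).
Σ(L/K) = 80.3/0.847 + 666/1.89 = 94.81 + 352.4 = 447.2 d
q = ΔH / Σ(L/K) = 1.19 / 447.2 = 0.002661 m/d (same in every zone)
Zone A: v = q/n = 0.002661/0.39 = 0.006823 m/d → t_A = 80.3/0.006823 = 11770 d
Zone B: v = q/n = 0.002661/0.17 = 0.01565 m/d → t_B = 666/0.01565 = 42550 d
Total t = 11770 + 42550 = 54320 d
   = 54320 / 365 = 149 yr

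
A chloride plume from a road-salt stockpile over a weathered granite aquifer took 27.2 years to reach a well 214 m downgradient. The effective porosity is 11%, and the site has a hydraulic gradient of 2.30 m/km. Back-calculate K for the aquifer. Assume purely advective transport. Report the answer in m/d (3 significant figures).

t = 27.2 years = 9928 d
v = L / t = 214 / 9928 = 0.02156 m/d
K = v · n / i = 0.02156 × 0.11 / 0.0023 = 1.03 m/d

1.03 m/d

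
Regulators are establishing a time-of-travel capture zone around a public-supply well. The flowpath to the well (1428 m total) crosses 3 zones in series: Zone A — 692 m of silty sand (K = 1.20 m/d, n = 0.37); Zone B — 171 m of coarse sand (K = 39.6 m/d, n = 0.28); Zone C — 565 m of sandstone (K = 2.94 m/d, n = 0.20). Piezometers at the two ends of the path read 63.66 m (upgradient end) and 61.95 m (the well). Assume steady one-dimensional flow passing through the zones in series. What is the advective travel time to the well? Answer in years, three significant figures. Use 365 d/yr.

Total head drop ΔH = 63.66 − 61.95 = 1.71 m
Continuity: the same q passes through each zone, so ΔH = q·Σ(L_j/K_j) — the zones act as resistances in series.
Σ(L/K) = 692/1.20 + 171/39.6 + 565/2.94 = 576.7 + 4.318 + 192.2 = 773.2 d
q = ΔH / Σ(L/K) = 1.71 / 773.2 = 0.002212 m/d (same in every zone)
Zone A: v = q/n = 0.002212/0.37 = 0.005978 m/d → t_A = 692/0.005978 = 115800 d
Zone B: v = q/n = 0.002212/0.28 = 0.007899 m/d → t_B = 171/0.007899 = 21650 d
Zone C: v = q/n = 0.002212/0.20 = 0.01106 m/d → t_C = 565/0.01106 = 51090 d
Total t = 115800 + 21650 + 51090 = 188500 d
   = 188500 / 365 = 516 yr

516 years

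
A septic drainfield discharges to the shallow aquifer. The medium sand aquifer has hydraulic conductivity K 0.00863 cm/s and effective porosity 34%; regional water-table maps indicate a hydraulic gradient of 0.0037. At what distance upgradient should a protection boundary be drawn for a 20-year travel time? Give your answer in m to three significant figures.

K = 0.00863 cm/s × 864 = 7.456 m/d
q = Ki = 7.456 × 0.0037 = 0.02759 m/d
Average linear velocity = 0.02759 / 0.34 = 0.08114 m/d
T = 20 yr × 365 = 7300 d
L = v × T = 0.08114 × 7300 = 592.3 m

592 m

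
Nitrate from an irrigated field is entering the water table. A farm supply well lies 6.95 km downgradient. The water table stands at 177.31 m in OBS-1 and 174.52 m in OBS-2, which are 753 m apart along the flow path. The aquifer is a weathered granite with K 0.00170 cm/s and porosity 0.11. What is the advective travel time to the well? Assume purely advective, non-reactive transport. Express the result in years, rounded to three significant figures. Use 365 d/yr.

Hydraulic gradient i = (177.31 − 174.52) / 753 = 2.79 / 753 = 0.003705
K = 0.00170 cm/s × 864 = 1.469 m/d
q = Ki = 1.469 × 0.003705 = 0.005442 m/d
v = Ki/n = 1.469·0.003705/0.11 = 0.04947 m/d
L = 6.95 km = 6950 m
t = L / v = 6950 / 0.04947 = 140500 d
   = 140500 / 365 = 385 yr

385 years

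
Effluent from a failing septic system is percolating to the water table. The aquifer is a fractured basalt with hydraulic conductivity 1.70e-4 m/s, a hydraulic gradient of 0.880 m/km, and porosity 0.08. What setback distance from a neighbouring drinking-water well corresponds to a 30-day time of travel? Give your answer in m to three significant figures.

K = 1.70e-4 m/s × 86400 s/d = 14.69 m/d
Darcy flux q = K·i = 14.69 × 8.8e-4 = 0.01293 m/d
v = Ki/n = 14.69·8.8e-4/0.08 = 0.1616 m/d
L = v × T = 0.1616 × 30 = 4.847 m

4.85 m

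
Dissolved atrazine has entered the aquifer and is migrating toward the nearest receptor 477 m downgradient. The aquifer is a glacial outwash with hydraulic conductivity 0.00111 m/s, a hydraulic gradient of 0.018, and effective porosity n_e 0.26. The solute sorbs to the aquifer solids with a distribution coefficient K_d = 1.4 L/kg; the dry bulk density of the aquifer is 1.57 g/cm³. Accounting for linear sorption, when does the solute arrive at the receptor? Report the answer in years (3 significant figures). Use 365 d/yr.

1.86 years

K = 0.00111 m/s × 86400 s/d = 95.90 m/d
Darcy flux q = K·i = 95.90 × 0.018 = 1.726 m/d
Seepage velocity v = q / n = 1.726 / 0.26 = 6.640 m/d
Retardation R = 1 + ρ_b·K_d/n = 1 + 1.57×1.4/0.26 = 9.454
Contaminant velocity v_c = v/R = 6.640/9.454 = 0.7023 m/d
t = L/v_c = 477/0.7023 = 679.2 d
   = 679.2/365 = 1.86 yr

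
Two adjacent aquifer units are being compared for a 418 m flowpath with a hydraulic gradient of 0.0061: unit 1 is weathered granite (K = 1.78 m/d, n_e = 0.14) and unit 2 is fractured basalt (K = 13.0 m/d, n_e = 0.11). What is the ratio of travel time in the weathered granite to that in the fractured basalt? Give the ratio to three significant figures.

9.30

Unit 1 (weathered granite): v = 1.78×0.0061/0.14 = 0.07756 m/d, t = 418/0.07756 = 5390 d
Unit 2 (fractured basalt): v = 13.0×0.0061/0.11 = 0.7209 m/d, t = 418/0.7209 = 579.8 d
t(weathered granite) / t(fractured basalt) = 5390/579.8 = 9.30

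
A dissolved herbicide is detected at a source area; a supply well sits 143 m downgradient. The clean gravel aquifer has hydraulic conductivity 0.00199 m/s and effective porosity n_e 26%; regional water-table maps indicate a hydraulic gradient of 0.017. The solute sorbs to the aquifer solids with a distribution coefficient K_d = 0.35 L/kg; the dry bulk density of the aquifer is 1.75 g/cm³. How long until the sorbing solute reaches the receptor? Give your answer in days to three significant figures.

42.7 days

K = 0.00199 m/s × 86400 s/d = 171.9 m/d
Darcy flux q = K·i = 171.9 × 0.017 = 2.923 m/d
v = Ki/n = 171.9·0.017/0.26 = 11.24 m/d
Retardation R = 1 + ρ_b·K_d/n = 1 + 1.75×0.35/0.26 = 3.356
Contaminant velocity v_c = v/R = 11.24/3.356 = 3.350 m/d
t = L/v_c = 143/3.350 = 42.69 d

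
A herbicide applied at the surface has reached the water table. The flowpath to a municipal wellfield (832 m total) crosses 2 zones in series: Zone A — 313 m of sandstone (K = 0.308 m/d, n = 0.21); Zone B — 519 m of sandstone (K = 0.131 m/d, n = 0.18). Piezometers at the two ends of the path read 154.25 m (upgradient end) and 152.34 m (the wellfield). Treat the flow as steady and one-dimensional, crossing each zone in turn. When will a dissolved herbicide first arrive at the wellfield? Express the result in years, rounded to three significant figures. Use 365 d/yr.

Total head drop ΔH = 154.25 − 152.34 = 1.91 m
Steady 1-D flow in series ⇒ the Darcy flux q is identical in every zone and the zone head losses add (resistances L/K in series).
Σ(L/K) = 313/0.308 + 519/0.131 = 1016 + 3962 = 4978 d
q = ΔH / Σ(L/K) = 1.91 / 4978 = 3.837e-4 m/d (same in every zone)
Zone A: v = q/n = 3.837e-4/0.21 = 0.001827 m/d → t_A = 313/0.001827 = 171300 d
Zone B: v = q/n = 3.837e-4/0.18 = 0.002132 m/d → t_B = 519/0.002132 = 243500 d
Total t = 171300 + 243500 = 414800 d
   = 414800 / 365 = 1140 yr

1140 years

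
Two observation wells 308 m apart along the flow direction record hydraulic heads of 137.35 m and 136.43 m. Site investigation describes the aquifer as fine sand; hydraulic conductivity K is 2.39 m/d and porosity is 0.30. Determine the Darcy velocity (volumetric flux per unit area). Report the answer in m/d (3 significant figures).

Hydraulic gradient i = (137.35 − 136.43) / 308 = 0.92 / 308 = 0.002987
Specific discharge q = 2.39 × 0.002987 = 0.007139 m/d

0.00714 m/d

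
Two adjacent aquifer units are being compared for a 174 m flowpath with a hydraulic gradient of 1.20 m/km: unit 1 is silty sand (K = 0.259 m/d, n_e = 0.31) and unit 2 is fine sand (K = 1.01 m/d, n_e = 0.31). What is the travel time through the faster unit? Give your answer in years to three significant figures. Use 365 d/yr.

122 years

Unit 1 (silty sand): v = 0.259×0.0012/0.31 = 0.001003 m/d, t = 174/0.001003 = 173600 d
Unit 2 (fine sand): v = 1.01×0.0012/0.31 = 0.003910 m/d, t = 174/0.003910 = 44500 d
Faster: 44500 d / 365 = 122 yr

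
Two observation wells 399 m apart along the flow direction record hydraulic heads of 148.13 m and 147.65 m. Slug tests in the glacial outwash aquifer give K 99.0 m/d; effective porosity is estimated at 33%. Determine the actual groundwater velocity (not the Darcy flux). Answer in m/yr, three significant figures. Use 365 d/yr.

132 m/yr

Hydraulic gradient i = (148.13 − 147.65) / 399 = 0.48 / 399 = 0.001203
q = Ki = 99.0 × 0.001203 = 0.1191 m/d
Average linear velocity = 0.1191 / 0.33 = 0.3609 m/d
   = 0.3609 × 365 = 132 m/yr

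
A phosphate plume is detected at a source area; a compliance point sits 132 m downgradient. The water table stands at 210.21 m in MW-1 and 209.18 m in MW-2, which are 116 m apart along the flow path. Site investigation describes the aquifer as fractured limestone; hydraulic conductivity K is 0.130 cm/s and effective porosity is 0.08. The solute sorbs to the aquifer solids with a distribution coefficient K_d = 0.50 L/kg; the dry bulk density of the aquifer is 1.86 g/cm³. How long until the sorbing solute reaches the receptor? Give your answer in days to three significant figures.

134 days

Hydraulic gradient i = (210.21 − 209.18) / 116 = 1.03 / 116 = 0.008879
K = 0.130 cm/s × 864 = 112.3 m/d
Darcy flux q = K·i = 112.3 × 0.008879 = 0.9973 m/d
v_s = q/n_e = 0.9973/0.08 = 12.47 m/d
Retardation R = 1 + ρ_b·K_d/n = 1 + 1.86×0.50/0.08 = 12.63
Contaminant velocity v_c = v/R = 12.47/12.63 = 0.9874 m/d
t = L/v_c = 132/0.9874 = 133.7 d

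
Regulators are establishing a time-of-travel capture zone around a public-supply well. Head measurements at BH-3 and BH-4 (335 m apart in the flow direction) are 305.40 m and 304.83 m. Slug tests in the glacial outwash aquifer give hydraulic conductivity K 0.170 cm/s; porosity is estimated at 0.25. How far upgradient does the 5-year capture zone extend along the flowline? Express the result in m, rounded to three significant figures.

1820 m

Hydraulic gradient i = (305.40 − 304.83) / 335 = 0.57 / 335 = 0.001701
K = 0.170 cm/s × 864 = 146.9 m/d
Darcy flux q = K·i = 146.9 × 0.001701 = 0.2499 m/d
Average linear velocity = 0.2499 / 0.25 = 0.9997 m/d
T = 5 yr × 365 = 1825 d
L = v × T = 0.9997 × 1825 = 1824 m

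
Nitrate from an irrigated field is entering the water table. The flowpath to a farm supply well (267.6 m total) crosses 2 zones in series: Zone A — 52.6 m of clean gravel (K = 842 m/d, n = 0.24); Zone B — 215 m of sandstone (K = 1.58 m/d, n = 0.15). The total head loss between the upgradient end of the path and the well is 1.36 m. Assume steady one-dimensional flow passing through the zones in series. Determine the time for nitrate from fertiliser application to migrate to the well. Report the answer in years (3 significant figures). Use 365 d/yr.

Continuity: the same q passes through each zone, so ΔH = q·Σ(L_j/K_j) — the zones act as resistances in series.
Σ(L/K) = 52.6/842 + 215/1.58 = 0.06247 + 136.1 = 136.1 d
q = ΔH / Σ(L/K) = 1.36 / 136.1 = 0.009990 m/d (same in every zone)
Zone A: v = q/n = 0.009990/0.24 = 0.04162 m/d → t_A = 52.6/0.04162 = 1264 d
Zone B: v = q/n = 0.009990/0.15 = 0.06660 m/d → t_B = 215/0.06660 = 3228 d
Total t = 1264 + 3228 = 4492 d
   = 4492 / 365 = 12.3 yr

12.3 years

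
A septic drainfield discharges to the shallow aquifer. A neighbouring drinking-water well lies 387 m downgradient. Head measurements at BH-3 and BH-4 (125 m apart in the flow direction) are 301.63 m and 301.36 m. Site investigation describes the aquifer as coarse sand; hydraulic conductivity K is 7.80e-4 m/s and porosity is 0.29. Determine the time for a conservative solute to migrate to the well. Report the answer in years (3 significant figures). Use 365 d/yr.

2.11 years

Hydraulic gradient i = (301.63 − 301.36) / 125 = 0.27 / 125 = 0.002160
K = 7.80e-4 m/s × 86400 s/d = 67.39 m/d
q = Ki = 67.39 × 0.002160 = 0.1456 m/d
v_s = q/n_e = 0.1456/0.29 = 0.5020 m/d
t = L / v = 387 / 0.5020 = 771.0 d
   = 771.0 / 365 = 2.11 yr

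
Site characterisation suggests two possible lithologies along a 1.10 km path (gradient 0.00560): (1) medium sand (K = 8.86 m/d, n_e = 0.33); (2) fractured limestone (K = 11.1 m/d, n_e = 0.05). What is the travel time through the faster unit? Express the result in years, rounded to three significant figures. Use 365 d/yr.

Unit 1 (medium sand): v = 8.86×0.0056/0.33 = 0.1504 m/d, t = 1100/0.1504 = 7316 d
Unit 2 (fractured limestone): v = 11.1×0.0056/0.05 = 1.243 m/d, t = 1100/1.243 = 884.8 d
Faster: 884.8 d / 365 = 2.42 yr

2.42 years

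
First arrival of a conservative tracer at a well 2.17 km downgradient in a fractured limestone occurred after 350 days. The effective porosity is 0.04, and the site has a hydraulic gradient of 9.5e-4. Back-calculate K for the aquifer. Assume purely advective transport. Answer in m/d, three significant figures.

261 m/d

L = 2.17 km = 2170 m
v = L / t = 2170 / 350 = 6.200 m/d
K = v · n / i = 6.200 × 0.04 / 9.5e-4 = 261 m/d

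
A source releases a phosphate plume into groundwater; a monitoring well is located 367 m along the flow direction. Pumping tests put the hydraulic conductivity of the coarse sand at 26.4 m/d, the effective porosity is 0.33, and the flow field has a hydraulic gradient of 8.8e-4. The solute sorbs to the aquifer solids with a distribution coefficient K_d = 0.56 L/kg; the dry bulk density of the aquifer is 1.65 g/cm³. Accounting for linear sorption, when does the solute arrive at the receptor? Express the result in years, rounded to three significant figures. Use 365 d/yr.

Specific discharge q = 26.4 × 8.8e-4 = 0.02323 m/d
v = Ki/n = 26.4·8.8e-4/0.33 = 0.07040 m/d
Retardation R = 1 + ρ_b·K_d/n = 1 + 1.65×0.56/0.33 = 3.800
Contaminant velocity v_c = v/R = 0.07040/3.800 = 0.01853 m/d
t = L/v_c = 367/0.01853 = 19810 d
   = 19810/365 = 54.3 yr

54.3 years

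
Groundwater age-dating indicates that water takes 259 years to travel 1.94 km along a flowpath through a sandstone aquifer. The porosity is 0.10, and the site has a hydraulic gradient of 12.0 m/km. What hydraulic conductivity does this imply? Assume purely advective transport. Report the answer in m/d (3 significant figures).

t = 259 years = 94540 d
L = 1.94 km = 1940 m
v = L / t = 1940 / 94540 = 0.02052 m/d
K = v · n / i = 0.02052 × 0.10 / 0.012 = 0.171 m/d

0.171 m/d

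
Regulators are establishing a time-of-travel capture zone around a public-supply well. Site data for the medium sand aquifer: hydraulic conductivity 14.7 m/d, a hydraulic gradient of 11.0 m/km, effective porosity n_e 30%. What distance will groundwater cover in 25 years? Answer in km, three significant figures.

4.92 km

q = Ki = 14.7 × 0.011 = 0.1617 m/d
v_s = q/n_e = 0.1617/0.30 = 0.5390 m/d
T = 25 yr × 365 = 9125 d
L = v × T = 0.5390 × 9125 = 4918 m
   = 4.92 km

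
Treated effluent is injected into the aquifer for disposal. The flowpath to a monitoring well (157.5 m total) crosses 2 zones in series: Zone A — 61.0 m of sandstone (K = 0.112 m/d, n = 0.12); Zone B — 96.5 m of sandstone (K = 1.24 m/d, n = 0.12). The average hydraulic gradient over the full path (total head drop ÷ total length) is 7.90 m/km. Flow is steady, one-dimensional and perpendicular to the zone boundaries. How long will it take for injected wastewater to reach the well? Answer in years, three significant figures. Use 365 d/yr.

25.9 years

Continuity: the same q passes through each zone, so ΔH = q·Σ(L_j/K_j) — the zones act as resistances in series.
Σ(L/K) = 61.0/0.112 + 96.5/1.24 = 544.6 + 77.82 = 622.5 d
K_eq = L_total / Σ(L/K) = 157.5 / 622.5 = 0.2530 m/d
q = K_eq · i = 0.2530 × 0.0079 = 0.001999 m/d (same in every zone)
Zone A: v = q/n = 0.001999/0.12 = 0.01666 m/d → t_A = 61.0/0.01666 = 3662 d
Zone B: v = q/n = 0.001999/0.12 = 0.01666 m/d → t_B = 96.5/0.01666 = 5793 d
Total t = 3662 + 5793 = 9455 d
   = 9455 / 365 = 25.9 yr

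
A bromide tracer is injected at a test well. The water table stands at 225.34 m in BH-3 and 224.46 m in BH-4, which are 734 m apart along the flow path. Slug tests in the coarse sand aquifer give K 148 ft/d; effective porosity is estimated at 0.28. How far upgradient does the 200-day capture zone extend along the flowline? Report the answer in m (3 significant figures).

38.6 m

Hydraulic gradient i = (225.34 − 224.46) / 734 = 0.88 / 734 = 0.001199
K = 148 ft/d × 0.3048 = 45.11 m/d
Darcy flux q = K·i = 45.11 × 0.001199 = 0.05408 m/d
v = Ki/n = 45.11·0.001199/0.28 = 0.1932 m/d
L = v × T = 0.1932 × 200 = 38.63 m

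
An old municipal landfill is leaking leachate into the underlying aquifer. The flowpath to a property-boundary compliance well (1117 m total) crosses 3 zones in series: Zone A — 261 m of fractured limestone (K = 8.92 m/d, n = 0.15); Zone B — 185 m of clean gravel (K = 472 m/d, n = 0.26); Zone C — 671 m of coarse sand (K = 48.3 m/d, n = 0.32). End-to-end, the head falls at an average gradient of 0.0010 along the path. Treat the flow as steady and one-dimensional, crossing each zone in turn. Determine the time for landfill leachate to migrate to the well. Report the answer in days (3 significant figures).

11800 days

Steady 1-D flow in series ⇒ the Darcy flux q is identical in every zone and the zone head losses add (resistances L/K in series).
Σ(L/K) = 261/8.92 + 185/472 + 671/48.3 = 29.26 + 0.3919 + 13.89 = 43.54 d
K_eq = L_total / Σ(L/K) = 1117 / 43.54 = 25.65 m/d
q = K_eq · i = 25.65 × 0.0010 = 0.02565 m/d (same in every zone)
Zone A: v = q/n = 0.02565/0.15 = 0.1710 m/d → t_A = 261/0.1710 = 1526 d
Zone B: v = q/n = 0.02565/0.26 = 0.09866 m/d → t_B = 185/0.09866 = 1875 d
Zone C: v = q/n = 0.02565/0.32 = 0.08016 m/d → t_C = 671/0.08016 = 8371 d
Total t = 1526 + 1875 + 8371 = 11770 d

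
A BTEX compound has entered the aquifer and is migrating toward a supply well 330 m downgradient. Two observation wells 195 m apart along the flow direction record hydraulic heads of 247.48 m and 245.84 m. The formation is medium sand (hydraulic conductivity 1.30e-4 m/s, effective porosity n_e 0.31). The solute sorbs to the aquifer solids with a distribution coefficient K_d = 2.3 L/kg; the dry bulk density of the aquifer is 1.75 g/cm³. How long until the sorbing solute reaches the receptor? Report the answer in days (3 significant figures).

Hydraulic gradient i = (247.48 − 245.84) / 195 = 1.64 / 195 = 0.008410
K = 1.30e-4 m/s × 86400 s/d = 11.23 m/d
q = Ki = 11.23 × 0.008410 = 0.09446 m/d
Seepage velocity v = q / n = 0.09446 / 0.31 = 0.3047 m/d
Retardation R = 1 + ρ_b·K_d/n = 1 + 1.75×2.3/0.31 = 13.98
Contaminant velocity v_c = v/R = 0.3047/13.98 = 0.02179 m/d
t = L/v_c = 330/0.02179 = 15140 d

15100 days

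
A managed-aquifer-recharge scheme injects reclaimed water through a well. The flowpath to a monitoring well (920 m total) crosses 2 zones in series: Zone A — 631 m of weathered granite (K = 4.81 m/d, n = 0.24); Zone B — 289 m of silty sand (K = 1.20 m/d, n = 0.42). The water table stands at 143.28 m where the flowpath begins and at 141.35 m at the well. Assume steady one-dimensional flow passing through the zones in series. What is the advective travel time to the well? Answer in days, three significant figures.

52600 days

Total head drop ΔH = 143.28 − 141.35 = 1.93 m
Steady 1-D flow in series ⇒ the Darcy flux q is identical in every zone and the zone head losses add (resistances L/K in series).
Σ(L/K) = 631/4.81 + 289/1.20 = 131.2 + 240.8 = 372.0 d
q = ΔH / Σ(L/K) = 1.93 / 372.0 = 0.005188 m/d (same in every zone)
Zone A: v = q/n = 0.005188/0.24 = 0.02162 m/d → t_A = 631/0.02162 = 29190 d
Zone B: v = q/n = 0.005188/0.42 = 0.01235 m/d → t_B = 289/0.01235 = 23400 d
Total t = 29190 + 23400 = 52590 d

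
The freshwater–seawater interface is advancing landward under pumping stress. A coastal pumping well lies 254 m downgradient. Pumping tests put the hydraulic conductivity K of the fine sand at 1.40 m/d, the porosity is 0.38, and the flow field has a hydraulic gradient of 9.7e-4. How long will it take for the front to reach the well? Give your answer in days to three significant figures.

Darcy flux q = K·i = 1.40 × 9.7e-4 = 0.001358 m/d
v = Ki/n = 1.40·9.7e-4/0.38 = 0.003574 m/d
t = L / v = 254 / 0.003574 = 71080 d

71100 days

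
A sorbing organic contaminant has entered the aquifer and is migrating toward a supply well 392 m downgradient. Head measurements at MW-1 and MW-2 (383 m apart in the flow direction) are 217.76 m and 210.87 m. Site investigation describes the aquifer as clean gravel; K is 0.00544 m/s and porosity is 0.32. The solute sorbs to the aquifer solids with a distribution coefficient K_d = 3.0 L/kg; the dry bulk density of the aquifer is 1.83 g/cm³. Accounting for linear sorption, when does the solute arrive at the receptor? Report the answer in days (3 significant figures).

269 days

Hydraulic gradient i = (217.76 − 210.87) / 383 = 6.89 / 383 = 0.01799
K = 0.00544 m/s × 86400 s/d = 470.0 m/d
q = Ki = 470.0 × 0.01799 = 8.455 m/d
Average linear velocity = 8.455 / 0.32 = 26.42 m/d
Retardation R = 1 + ρ_b·K_d/n = 1 + 1.83×3.0/0.32 = 18.16
Contaminant velocity v_c = v/R = 26.42/18.16 = 1.455 m/d
t = L/v_c = 392/1.455 = 269.4 d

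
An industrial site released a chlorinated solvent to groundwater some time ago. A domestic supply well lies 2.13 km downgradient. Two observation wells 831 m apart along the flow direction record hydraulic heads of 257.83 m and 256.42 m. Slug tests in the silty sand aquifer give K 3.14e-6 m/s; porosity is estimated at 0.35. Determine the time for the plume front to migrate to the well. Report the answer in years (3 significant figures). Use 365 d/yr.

Hydraulic gradient i = (257.83 − 256.42) / 831 = 1.41 / 831 = 0.001697
K = 3.14e-6 m/s × 86400 s/d = 0.2713 m/d
Darcy flux q = K·i = 0.2713 × 0.001697 = 4.603e-4 m/d
v = Ki/n = 0.2713·0.001697/0.35 = 0.001315 m/d
L = 2.13 km = 2130 m
t = L / v = 2130 / 0.001315 = 1.620e6 d
   = 1.620e6 / 365 = 4440 yr

4440 years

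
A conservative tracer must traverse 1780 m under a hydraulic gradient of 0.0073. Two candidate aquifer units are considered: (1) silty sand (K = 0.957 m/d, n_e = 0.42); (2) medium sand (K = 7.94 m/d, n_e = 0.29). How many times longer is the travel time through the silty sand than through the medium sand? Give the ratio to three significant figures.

Unit 1 (silty sand): v = 0.957×0.0073/0.42 = 0.01663 m/d, t = 1780/0.01663 = 107000 d
Unit 2 (medium sand): v = 7.94×0.0073/0.29 = 0.1999 m/d, t = 1780/0.1999 = 8906 d
t(silty sand) / t(medium sand) = 107000/8906 = 12.0

12.0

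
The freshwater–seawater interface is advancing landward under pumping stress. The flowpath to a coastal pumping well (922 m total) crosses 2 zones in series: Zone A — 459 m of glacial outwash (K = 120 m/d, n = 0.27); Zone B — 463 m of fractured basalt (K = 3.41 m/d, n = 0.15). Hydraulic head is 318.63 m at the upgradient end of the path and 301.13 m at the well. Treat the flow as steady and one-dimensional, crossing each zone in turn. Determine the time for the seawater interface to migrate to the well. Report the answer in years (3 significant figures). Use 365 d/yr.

Total head drop ΔH = 318.63 − 301.13 = 17.50 m
Continuity: the same q passes through each zone, so ΔH = q·Σ(L_j/K_j) — the zones act as resistances in series.
Σ(L/K) = 459/120 + 463/3.41 = 3.825 + 135.8 = 139.6 d
q = ΔH / Σ(L/K) = 17.50 / 139.6 = 0.1254 m/d (same in every zone)
Zone A: v = q/n = 0.1254/0.27 = 0.4643 m/d → t_A = 459/0.4643 = 988.6 d
Zone B: v = q/n = 0.1254/0.15 = 0.8357 m/d → t_B = 463/0.8357 = 554.0 d
Total t = 988.6 + 554.0 = 1543 d
   = 1543 / 365 = 4.23 yr

4.23 years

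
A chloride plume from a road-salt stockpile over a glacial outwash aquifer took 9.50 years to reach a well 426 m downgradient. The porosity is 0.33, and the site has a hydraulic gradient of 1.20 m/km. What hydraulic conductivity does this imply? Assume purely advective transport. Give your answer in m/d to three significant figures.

33.8 m/d

t = 9.50 years = 3468 d
v = L / t = 426 / 3468 = 0.1229 m/d
K = v · n / i = 0.1229 × 0.33 / 0.0012 = 33.8 m/d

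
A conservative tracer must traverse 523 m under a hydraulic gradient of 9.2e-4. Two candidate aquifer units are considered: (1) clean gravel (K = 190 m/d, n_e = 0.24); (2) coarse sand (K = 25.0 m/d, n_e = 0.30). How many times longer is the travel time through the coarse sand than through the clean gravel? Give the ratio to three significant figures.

Unit 1 (clean gravel): v = 190×9.2e-4/0.24 = 0.7283 m/d, t = 523/0.7283 = 718.1 d
Unit 2 (coarse sand): v = 25.0×9.2e-4/0.30 = 0.07667 m/d, t = 523/0.07667 = 6822 d
t(coarse sand) / t(clean gravel) = 6822/718.1 = 9.50

9.50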